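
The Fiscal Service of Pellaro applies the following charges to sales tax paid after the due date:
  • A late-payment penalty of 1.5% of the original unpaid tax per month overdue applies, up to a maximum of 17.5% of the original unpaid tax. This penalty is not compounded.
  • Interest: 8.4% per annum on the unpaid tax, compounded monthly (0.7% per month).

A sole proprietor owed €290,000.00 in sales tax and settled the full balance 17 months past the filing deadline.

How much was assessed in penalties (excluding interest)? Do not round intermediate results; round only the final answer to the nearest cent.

€50,750.00

Penalty (uncapped): 17 × 1.5% × €290,000.00 = €73,950.00; cap = 17.5% × €290,000.00 = €50,750.00 → penalty = €50,750.00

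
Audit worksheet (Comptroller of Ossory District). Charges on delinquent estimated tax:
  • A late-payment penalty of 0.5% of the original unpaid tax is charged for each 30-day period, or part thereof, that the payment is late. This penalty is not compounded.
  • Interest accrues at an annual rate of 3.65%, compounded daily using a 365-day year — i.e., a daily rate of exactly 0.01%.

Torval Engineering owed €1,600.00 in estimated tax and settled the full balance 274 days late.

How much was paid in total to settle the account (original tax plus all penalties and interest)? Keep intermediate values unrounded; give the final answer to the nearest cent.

€1,724.44

Penalty periods: ⌈274/30⌉ = 10; penalty = 10 × 0.5% × €1,600.00 = €80.00
Interest: €1,600.00 × ((1 + 0.0001)^274 − 1) = €1,600.00 × 0.02777742… = €44.4439…
Total = €1,600.00 + €80.0000 + €44.4439… = €1,724.44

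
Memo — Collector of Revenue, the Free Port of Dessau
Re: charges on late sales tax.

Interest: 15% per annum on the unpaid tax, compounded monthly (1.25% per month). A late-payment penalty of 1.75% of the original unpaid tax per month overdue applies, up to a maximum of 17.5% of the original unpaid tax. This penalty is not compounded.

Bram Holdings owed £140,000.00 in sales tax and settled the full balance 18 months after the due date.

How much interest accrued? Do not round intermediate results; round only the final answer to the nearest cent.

Interest: £140,000.00 × ((1 + 0.0125)^18 − 1) = £140,000.00 × 0.2505774… = £35,080.8352…

£35,080.84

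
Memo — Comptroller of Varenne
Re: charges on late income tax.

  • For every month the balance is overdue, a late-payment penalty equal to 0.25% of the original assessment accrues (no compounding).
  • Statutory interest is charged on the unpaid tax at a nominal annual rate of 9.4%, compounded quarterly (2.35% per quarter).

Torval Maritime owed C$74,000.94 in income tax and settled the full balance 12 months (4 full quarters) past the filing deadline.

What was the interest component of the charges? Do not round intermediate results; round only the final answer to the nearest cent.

C$7,205.15

Interest: C$74,000.94 × ((1 + 0.0235)^4 − 1) = C$74,000.94 × 0.0973657… = C$7,205.1545…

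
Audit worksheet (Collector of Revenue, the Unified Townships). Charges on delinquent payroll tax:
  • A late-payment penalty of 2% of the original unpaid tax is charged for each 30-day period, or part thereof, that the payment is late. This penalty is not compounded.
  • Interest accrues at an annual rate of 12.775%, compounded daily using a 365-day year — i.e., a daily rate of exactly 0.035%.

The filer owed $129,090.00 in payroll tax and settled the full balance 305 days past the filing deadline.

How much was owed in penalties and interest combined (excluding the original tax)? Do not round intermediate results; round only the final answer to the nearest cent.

Penalty periods: ⌈305/30⌉ = 11; penalty = 11 × 2% × $129,090.00 = $28,399.80
Interest: $129,090.00 × ((1 + 0.00035)^305 − 1) = $129,090.00 × 0.11263527… = $14,540.0876…
Penalties + interest = $28,399.8000 + $14,540.0876… = $42,939.89

$42,939.89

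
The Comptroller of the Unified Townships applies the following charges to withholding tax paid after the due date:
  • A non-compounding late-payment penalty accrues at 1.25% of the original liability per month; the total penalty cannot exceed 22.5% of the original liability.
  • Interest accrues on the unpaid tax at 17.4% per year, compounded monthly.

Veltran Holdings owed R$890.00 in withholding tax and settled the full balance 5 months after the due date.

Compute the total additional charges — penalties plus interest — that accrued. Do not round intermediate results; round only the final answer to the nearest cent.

Penalty: 5 × 1.25% × R$890.00 = R$55.63… (below the 22.5% cap of R$200.25)
Interest (17.4%/yr ÷ 12 = 1.45%/month): R$890.00 × ((1 + 0.0145)^5 − 1) = R$66.4236…
Penalties + interest = R$55.6250 + R$66.4236… = R$122.05

R$122.05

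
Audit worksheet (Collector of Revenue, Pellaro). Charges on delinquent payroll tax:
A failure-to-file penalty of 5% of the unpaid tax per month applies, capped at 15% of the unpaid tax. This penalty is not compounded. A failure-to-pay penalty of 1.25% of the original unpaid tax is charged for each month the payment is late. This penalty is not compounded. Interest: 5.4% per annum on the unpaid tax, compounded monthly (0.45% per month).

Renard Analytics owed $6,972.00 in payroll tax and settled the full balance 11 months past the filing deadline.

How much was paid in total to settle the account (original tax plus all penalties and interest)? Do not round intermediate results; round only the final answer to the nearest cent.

$9,329.43

Failure-to-file: 11 × 5% × $6,972.00 = $3,834.60, capped at 15% × $6,972.00 = $1,045.80
Failure-to-pay penalty = 1.25% × $6,972.00 × 11 mo = $958.65
Interest: $6,972.00 × ((1 + 0.0045)^11 − 1) = $6,972.00 × 0.0506289… = $352.9848…
Total = $6,972.00 + $2,004.4500 + $352.9848… = $9,329.43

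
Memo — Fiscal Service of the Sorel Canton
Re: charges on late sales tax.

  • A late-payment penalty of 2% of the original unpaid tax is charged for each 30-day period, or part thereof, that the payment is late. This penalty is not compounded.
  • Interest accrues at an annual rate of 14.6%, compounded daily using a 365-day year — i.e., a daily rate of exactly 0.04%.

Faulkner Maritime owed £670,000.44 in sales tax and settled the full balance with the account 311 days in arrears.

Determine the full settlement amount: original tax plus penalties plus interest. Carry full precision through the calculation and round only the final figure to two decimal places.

Penalty periods: ⌈311/30⌉ = 11; penalty = 11 × 2% × £670,000.44 = £147,400.10…
Interest: £670,000.44 × ((1 + 0.0004)^311 − 1) = £670,000.44 × 0.13244060… = £88,735.2602…
Total = £670,000.44 + £147,400.0968 + £88,735.2602… = £906,135.80

£906,135.80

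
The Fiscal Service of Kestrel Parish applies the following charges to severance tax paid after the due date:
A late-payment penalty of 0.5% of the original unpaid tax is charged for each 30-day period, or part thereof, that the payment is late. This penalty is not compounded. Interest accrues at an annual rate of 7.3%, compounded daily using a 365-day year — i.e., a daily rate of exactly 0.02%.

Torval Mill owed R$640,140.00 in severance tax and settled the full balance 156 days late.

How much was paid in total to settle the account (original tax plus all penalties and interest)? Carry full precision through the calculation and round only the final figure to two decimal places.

Penalty periods: ⌈156/30⌉ = 6; penalty = 6 × 0.5% × R$640,140.00 = R$19,204.20
Interest: R$640,140.00 × ((1 + 0.0002)^156 − 1) = R$640,140.00 × 0.03168860… = R$20,285.1424…
Total = R$640,140.00 + R$19,204.2000 + R$20,285.1424… = R$679,629.34

R$679,629.34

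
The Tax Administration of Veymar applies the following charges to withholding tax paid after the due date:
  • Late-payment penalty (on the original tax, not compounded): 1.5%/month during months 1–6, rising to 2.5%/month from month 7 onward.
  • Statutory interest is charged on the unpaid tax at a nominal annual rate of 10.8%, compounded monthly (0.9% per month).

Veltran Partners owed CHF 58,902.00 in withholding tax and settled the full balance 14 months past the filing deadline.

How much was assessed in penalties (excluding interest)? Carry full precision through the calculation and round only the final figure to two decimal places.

Penalty, months 1–6: 6 × 1.5% × CHF 58,902.00 = CHF 5,301.18
Penalty, months 7–14: 8 × 2.5% × CHF 58,902.00 = CHF 11,780.40
Total penalty = CHF 5,301.18 + CHF 11,780.40 = CHF 17,081.58

CHF 17,081.58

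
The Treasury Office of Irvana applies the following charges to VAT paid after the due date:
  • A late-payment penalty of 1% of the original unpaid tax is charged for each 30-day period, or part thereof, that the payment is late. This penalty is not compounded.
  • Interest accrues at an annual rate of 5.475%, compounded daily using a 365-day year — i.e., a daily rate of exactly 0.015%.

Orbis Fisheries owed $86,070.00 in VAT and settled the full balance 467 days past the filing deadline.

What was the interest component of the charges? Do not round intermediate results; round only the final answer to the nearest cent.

$6,244.91

Interest: $86,070.00 × ((1 + 0.00015)^467 − 1) = $86,070.00 × 0.07255617… = $6,244.9099…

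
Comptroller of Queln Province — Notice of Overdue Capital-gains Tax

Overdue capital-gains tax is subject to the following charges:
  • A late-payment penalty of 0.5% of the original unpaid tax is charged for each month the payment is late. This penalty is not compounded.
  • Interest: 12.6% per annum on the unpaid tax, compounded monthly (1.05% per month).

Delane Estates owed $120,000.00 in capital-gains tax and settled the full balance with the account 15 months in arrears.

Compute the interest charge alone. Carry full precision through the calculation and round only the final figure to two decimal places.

Interest: $120,000.00 × ((1 + 0.0105)^15 − 1) = $120,000.00 × 0.1696200… = $20,354.3941…

$20,354.39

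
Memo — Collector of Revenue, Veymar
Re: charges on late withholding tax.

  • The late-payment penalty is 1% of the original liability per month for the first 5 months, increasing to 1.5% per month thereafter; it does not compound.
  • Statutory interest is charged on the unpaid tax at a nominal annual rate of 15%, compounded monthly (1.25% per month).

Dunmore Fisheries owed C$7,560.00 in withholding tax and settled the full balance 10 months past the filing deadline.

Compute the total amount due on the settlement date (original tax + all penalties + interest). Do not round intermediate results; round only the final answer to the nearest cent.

Penalty, months 1–5: 5 × 1% × C$7,560.00 = C$378.00
Penalty, months 6–10: 5 × 1.5% × C$7,560.00 = C$567.00
Interest: C$7,560.00 × ((1 + 0.0125)^10 − 1) = C$7,560.00 × 0.1322708… = C$999.9675…
Total = C$7,560.00 + C$945.0000 + C$999.9675… = C$9,504.97

C$9,504.97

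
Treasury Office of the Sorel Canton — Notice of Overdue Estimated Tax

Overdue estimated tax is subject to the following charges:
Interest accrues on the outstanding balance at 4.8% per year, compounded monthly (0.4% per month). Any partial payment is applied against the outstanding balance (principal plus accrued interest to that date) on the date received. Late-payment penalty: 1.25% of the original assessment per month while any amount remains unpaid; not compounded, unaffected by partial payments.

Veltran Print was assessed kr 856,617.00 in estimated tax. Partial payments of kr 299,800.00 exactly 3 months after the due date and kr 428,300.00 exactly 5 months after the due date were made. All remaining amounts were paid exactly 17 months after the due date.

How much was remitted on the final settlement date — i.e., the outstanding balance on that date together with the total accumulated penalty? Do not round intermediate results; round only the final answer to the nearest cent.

kr 332,450.73

Balance at month 3: kr 856,617.0000 × (1 + 0.004)^3 = kr 866,937.5764…
After kr 299,800.00 payment: kr 866,937.5764… − kr 299,800.00 = kr 567,137.5764…
Balance at month 5: kr 567,137.5764… × (1 + 0.004)^2 = kr 571,683.7513…
After kr 428,300.00 payment: kr 571,683.7513… − kr 428,300.00 = kr 143,383.7513…
Balance at month 17: kr 143,383.7513… × (1 + 0.004)^12 = kr 150,419.6217…
Penalty: 17 × 1.25% × kr 856,617.00 = kr 182,031.11…
Final settlement = outstanding balance + penalty = kr 150,419.6217… + kr 182,031.11… = kr 332,450.73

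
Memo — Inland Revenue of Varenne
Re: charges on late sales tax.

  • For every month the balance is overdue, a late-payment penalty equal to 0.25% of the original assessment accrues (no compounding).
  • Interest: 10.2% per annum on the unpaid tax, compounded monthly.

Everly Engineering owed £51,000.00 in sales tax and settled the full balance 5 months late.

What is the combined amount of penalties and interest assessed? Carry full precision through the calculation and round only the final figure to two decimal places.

Late-payment penalty: 5 × 0.25% × £51,000.00 = £637.50
Interest (10.2%/yr ÷ 12 = 0.85%/month): £51,000.00 × ((1 + 0.0085)^5 − 1) = £2,204.6620…
Penalties + interest = £637.5000 + £2,204.6620… = £2,842.16

£2,842.16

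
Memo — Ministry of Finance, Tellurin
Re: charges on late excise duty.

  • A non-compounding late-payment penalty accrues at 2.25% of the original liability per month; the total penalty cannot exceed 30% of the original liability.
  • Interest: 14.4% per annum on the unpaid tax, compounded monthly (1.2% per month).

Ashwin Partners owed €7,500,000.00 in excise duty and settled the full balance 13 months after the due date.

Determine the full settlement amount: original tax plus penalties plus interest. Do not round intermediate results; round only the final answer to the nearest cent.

€10,951,810.20

Penalty: 13 × 2.25% × €7,500,000.00 = €2,193,750.00 (below the 30% cap of €2,250,000.00)
Interest: €7,500,000.00 × ((1 + 0.012)^13 − 1) = €7,500,000.00 × 0.1677414… = €1,258,060.1975…
Total = €7,500,000.00 + €2,193,750.0000 + €1,258,060.1975… = €10,951,810.20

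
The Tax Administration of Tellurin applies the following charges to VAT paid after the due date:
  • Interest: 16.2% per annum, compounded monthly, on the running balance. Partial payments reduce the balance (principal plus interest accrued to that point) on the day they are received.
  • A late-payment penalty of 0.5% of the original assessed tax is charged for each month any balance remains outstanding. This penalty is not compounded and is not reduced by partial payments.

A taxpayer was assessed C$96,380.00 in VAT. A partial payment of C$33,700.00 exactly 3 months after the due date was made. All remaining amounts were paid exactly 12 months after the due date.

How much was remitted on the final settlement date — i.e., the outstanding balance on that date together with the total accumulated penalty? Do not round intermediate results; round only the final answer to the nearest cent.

Monthly rate = 16.2% ÷ 12 = 1.35%
Balance at month 3: C$96,380.0000 × (1 + 0.0135)^3 = C$100,336.3229…
After C$33,700.00 payment: C$100,336.3229… − C$33,700.00 = C$66,636.3229…
Balance at month 12: C$66,636.3229… × (1 + 0.0135)^9 = C$75,183.8915…
Penalty: 12 × 0.5% × C$96,380.00 = C$5,782.80
Final settlement = outstanding balance + penalty = C$75,183.8915… + C$5,782.80 = C$80,966.69

C$80,966.69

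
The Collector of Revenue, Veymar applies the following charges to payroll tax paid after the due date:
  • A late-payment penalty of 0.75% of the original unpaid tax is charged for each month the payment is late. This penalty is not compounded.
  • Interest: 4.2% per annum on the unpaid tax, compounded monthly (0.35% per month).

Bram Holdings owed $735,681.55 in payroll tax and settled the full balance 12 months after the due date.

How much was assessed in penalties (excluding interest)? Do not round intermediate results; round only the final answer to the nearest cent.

Late-payment penalty: 12 × 0.75% × $735,681.55 = $66,211.34…

$66,211.34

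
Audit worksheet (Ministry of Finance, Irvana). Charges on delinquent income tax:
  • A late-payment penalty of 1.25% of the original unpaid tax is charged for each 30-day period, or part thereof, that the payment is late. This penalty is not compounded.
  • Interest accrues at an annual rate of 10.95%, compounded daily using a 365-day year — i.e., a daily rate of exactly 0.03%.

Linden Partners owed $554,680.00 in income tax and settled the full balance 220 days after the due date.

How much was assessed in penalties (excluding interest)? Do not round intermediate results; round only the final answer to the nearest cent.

Penalty periods: ⌈220/30⌉ = 8; penalty = 8 × 1.25% × $554,680.00 = $55,468.00

$55,468.00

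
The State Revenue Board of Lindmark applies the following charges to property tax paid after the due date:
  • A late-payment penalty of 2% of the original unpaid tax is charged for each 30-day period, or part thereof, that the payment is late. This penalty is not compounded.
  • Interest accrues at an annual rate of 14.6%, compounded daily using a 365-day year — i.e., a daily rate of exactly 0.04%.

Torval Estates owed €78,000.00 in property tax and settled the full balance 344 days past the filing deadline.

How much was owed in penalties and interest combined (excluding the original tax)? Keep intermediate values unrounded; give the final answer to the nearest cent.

Penalty periods: ⌈344/30⌉ = 12; penalty = 12 × 2% × €78,000.00 = €18,720.00
Interest: €78,000.00 × ((1 + 0.0004)^344 − 1) = €78,000.00 × 0.14748488… = €11,503.8207…
Penalties + interest = €18,720.0000 + €11,503.8207… = €30,223.82

€30,223.82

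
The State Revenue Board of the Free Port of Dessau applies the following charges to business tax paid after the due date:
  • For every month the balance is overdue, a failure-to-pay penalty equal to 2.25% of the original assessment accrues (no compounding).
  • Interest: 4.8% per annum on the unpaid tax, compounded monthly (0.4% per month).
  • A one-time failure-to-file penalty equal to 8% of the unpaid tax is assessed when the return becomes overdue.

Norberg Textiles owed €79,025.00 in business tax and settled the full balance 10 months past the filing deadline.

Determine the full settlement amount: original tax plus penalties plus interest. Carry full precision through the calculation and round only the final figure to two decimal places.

€106,346.13

Failure-to-file penalty: 8% × €79,025.00 = €6,322.00
Failure-to-pay penalty = 2.25% × €79,025.00 × 10 mo = €17,780.63…
Interest: €79,025.00 × ((1 + 0.004)^10 − 1) = €79,025.00 × 0.0407277… = €3,218.5092…
Total = €79,025.00 + €24,102.6250 + €3,218.5092… = €106,346.13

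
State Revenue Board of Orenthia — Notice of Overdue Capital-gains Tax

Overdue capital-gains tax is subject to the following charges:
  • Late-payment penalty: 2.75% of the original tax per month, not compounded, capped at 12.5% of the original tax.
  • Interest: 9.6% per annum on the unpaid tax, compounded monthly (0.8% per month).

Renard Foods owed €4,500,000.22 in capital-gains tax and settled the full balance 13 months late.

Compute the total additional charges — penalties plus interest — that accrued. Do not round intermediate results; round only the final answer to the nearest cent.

€1,053,636.37

Penalty (uncapped): 13 × 2.75% × €4,500,000.22 = €1,608,750.08…; cap = 12.5% × €4,500,000.22 = €562,500.03… → penalty = €562,500.03…
Interest: €4,500,000.22 × ((1 + 0.008)^13 − 1) = €4,500,000.22 × 0.1091414… = €491,136.3387…
Penalties + interest = €562,500.0275 + €491,136.3387… = €1,053,636.37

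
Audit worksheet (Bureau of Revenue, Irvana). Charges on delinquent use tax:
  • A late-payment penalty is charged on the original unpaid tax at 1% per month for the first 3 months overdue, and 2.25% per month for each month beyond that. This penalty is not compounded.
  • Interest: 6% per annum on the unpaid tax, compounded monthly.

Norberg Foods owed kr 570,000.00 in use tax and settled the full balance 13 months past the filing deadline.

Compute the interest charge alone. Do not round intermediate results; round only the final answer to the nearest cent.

Interest (6%/yr ÷ 12 = 0.5%/month): kr 570,000.00 × ((1 + 0.005)^13 − 1) = kr 38,182.1345…

kr 38,182.13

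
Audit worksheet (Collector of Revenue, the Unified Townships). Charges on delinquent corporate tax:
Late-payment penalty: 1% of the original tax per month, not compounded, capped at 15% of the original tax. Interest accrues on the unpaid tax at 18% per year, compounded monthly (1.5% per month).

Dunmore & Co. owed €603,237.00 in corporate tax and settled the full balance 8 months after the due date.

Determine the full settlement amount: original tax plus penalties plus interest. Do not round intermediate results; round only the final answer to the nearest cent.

€727,800.97

Penalty: 8 × 1% × €603,237.00 = €48,258.96 (below the 15% cap of €90,485.55)
Interest: €603,237.00 × ((1 + 0.015)^8 − 1) = €603,237.00 × 0.1264926… = €76,305.0085…
Total = €603,237.00 + €48,258.9600 + €76,305.0085… = €727,800.97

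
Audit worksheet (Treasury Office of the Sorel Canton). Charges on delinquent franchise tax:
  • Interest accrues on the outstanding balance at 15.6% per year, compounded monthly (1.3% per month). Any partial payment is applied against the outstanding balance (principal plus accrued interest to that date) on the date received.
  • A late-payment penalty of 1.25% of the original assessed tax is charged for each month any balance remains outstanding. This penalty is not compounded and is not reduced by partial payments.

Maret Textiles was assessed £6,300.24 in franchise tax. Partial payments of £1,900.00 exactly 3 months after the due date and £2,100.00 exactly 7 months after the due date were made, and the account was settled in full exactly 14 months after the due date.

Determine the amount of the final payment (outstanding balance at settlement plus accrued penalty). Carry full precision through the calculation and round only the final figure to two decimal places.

£4,162.76

Balance at month 3: £6,300.2400 × (1 + 0.013)^3 = £6,549.1574…
After £1,900.00 payment: £6,549.1574… − £1,900.00 = £4,649.1574…
Balance at month 7: £4,649.1574… × (1 + 0.013)^4 = £4,895.6688…
After £2,100.00 payment: £4,895.6688… − £2,100.00 = £2,795.6688…
Balance at month 14: £2,795.6688… × (1 + 0.013)^7 = £3,060.2143…
Penalty: 14 × 1.25% × £6,300.24 = £1,102.54…
Final settlement = outstanding balance + penalty = £3,060.2143… + £1,102.54… = £4,162.76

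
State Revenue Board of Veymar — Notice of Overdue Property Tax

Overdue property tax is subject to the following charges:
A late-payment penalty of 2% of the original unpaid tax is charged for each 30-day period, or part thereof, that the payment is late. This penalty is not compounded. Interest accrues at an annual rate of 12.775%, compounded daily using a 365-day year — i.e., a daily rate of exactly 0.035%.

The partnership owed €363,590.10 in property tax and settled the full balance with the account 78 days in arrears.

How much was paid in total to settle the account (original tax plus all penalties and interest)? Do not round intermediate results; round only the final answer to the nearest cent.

€395,466.46

Penalty periods: ⌈78/30⌉ = 3; penalty = 3 × 2% × €363,590.10 = €21,815.41…
Interest: €363,590.10 × ((1 + 0.00035)^78 − 1) = €363,590.10 × 0.02767115… = €10,060.9565…
Total = €363,590.10 + €21,815.4060 + €10,060.9565… = €395,466.46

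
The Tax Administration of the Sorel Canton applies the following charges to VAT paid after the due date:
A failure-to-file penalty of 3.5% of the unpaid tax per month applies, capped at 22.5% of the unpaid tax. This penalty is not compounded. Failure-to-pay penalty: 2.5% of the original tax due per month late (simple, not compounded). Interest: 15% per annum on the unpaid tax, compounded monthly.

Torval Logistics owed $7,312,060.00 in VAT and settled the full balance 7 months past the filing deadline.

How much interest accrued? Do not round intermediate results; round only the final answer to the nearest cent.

$664,304.09

Interest (15%/yr ÷ 12 = 1.25%/month): $7,312,060.00 × ((1 + 0.0125)^7 − 1) = $664,304.0899…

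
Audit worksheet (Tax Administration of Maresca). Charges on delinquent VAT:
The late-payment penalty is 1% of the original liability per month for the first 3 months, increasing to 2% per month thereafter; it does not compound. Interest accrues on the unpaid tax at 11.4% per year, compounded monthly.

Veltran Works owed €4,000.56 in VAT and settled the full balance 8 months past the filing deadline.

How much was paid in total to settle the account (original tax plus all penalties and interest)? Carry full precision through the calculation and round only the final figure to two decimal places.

€4,834.98

Penalty, months 1–3: 3 × 1% × €4,000.56 = €120.02…
Penalty, months 4–8: 5 × 2% × €4,000.56 = €400.06…
Interest (11.4%/yr ÷ 12 = 0.95%/month): €4,000.56 × ((1 + 0.0095)^8 − 1) = €314.3464…
Total = €4,000.56 + €520.0728 + €314.3464… = €4,834.98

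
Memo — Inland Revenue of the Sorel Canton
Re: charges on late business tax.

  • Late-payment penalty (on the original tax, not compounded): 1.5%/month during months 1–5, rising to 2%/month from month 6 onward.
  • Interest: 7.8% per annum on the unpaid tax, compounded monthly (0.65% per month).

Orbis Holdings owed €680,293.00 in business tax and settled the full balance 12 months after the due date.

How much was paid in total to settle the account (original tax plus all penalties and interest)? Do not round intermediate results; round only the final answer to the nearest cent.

€881,557.56

Penalty, months 1–5: 5 × 1.5% × €680,293.00 = €51,021.98…
Penalty, months 6–12: 7 × 2% × €680,293.00 = €95,241.02
Interest: €680,293.00 × ((1 + 0.0065)^12 − 1) = €680,293.00 × 0.0808498… = €55,001.5600…
Total = €680,293.00 + €146,262.9950 + €55,001.5600… = €881,557.56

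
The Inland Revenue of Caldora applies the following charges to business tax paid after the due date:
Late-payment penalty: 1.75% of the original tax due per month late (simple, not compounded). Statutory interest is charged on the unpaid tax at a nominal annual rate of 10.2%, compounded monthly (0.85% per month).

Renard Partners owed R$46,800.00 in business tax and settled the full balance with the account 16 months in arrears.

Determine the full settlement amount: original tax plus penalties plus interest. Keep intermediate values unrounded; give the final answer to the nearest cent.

R$66,691.10

Late-payment penalty: 16 × 1.75% × R$46,800.00 = R$13,104.00
Interest: R$46,800.00 × ((1 + 0.0085)^16 − 1) = R$46,800.00 × 0.1450236… = R$6,787.1048…
Total = R$46,800.00 + R$13,104.0000 + R$6,787.1048… = R$66,691.10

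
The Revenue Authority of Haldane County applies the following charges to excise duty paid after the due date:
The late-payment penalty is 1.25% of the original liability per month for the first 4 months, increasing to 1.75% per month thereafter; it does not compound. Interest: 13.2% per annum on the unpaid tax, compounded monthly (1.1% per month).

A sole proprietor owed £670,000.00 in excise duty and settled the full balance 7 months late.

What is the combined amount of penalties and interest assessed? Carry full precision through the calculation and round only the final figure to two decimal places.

£121,999.03

Penalty, months 1–4: 4 × 1.25% × £670,000.00 = £33,500.00
Penalty, months 5–7: 3 × 1.75% × £670,000.00 = £35,175.00
Interest: £670,000.00 × ((1 + 0.011)^7 − 1) = £670,000.00 × 0.0795881… = £53,324.0276…
Penalties + interest = £68,675.0000 + £53,324.0276… = £121,999.03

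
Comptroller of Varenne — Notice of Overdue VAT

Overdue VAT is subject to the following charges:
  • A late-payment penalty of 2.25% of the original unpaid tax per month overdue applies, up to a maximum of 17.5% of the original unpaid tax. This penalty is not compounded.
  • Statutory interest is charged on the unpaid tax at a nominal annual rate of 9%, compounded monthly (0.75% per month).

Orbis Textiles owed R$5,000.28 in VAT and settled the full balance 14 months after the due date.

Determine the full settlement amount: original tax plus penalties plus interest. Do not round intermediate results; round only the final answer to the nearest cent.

R$6,426.74

Penalty (uncapped): 14 × 2.25% × R$5,000.28 = R$1,575.09…; cap = 17.5% × R$5,000.28 = R$875.05… → penalty = R$875.05…
Interest: R$5,000.28 × ((1 + 0.0075)^14 − 1) = R$5,000.28 × 0.1102755… = R$551.4085…
Total = R$5,000.28 + R$875.0490 + R$551.4085… = R$6,426.74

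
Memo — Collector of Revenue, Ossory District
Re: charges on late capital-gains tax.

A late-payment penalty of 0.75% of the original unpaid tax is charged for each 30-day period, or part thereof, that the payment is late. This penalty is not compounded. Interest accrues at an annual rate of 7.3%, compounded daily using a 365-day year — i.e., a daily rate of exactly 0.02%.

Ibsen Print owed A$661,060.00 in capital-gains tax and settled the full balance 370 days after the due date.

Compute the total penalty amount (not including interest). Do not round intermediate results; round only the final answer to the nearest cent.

Penalty periods: ⌈370/30⌉ = 13; penalty = 13 × 0.75% × A$661,060.00 = A$64,453.35

A$64,453.35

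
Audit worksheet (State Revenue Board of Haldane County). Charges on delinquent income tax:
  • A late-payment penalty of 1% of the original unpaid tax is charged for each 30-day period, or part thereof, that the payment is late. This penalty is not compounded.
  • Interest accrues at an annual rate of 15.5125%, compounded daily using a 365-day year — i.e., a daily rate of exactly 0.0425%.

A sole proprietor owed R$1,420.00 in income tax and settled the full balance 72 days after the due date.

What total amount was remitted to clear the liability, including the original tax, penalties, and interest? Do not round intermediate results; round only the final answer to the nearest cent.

R$1,506.71

Penalty periods: ⌈72/30⌉ = 3; penalty = 3 × 1% × R$1,420.00 = R$42.60
Interest: R$1,420.00 × ((1 + 0.000425)^72 − 1) = R$1,420.00 × 0.03106629… = R$44.1141…
Total = R$1,420.00 + R$42.6000 + R$44.1141… = R$1,506.71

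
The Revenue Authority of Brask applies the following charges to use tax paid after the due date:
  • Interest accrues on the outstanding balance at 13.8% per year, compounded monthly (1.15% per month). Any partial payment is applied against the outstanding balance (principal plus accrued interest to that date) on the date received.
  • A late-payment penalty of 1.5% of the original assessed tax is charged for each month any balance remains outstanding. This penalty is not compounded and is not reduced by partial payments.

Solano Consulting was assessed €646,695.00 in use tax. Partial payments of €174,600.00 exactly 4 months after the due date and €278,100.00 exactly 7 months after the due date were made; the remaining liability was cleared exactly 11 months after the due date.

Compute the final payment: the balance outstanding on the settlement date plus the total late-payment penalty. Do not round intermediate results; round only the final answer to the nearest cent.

Balance at month 4: €646,695.0000 × (1 + 0.0115)^4 = €676,960.0680…
After €174,600.00 payment: €676,960.0680… − €174,600.00 = €502,360.0680…
Balance at month 7: €502,360.0680… × (1 + 0.0115)^3 = €519,891.5657…
After €278,100.00 payment: €519,891.5657… − €278,100.00 = €241,791.5657…
Balance at month 11: €241,791.5657… × (1 + 0.0115)^4 = €253,107.3145…
Penalty: 11 × 1.5% × €646,695.00 = €106,704.68…
Final settlement = outstanding balance + penalty = €253,107.3145… + €106,704.68… = €359,811.99

€359,811.99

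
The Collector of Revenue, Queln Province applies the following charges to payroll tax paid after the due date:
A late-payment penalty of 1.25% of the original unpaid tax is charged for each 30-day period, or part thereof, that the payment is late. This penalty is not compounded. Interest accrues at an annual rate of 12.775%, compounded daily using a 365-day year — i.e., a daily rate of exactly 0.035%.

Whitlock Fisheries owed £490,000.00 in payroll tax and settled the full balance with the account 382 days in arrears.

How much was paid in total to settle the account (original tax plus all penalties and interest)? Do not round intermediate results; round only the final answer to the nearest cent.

Penalty periods: ⌈382/30⌉ = 13; penalty = 13 × 1.25% × £490,000.00 = £79,625.00
Interest: £490,000.00 × ((1 + 0.00035)^382 − 1) = £490,000.00 × 0.14302312… = £70,081.3265…
Total = £490,000.00 + £79,625.0000 + £70,081.3265… = £639,706.33

£639,706.33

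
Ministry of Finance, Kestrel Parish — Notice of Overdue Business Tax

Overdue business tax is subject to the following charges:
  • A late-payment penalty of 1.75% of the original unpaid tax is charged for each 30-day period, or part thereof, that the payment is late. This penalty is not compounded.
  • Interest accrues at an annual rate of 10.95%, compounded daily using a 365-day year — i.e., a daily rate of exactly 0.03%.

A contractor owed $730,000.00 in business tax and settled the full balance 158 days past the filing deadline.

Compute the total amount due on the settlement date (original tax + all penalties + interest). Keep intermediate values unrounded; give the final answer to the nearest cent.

Penalty periods: ⌈158/30⌉ = 6; penalty = 6 × 1.75% × $730,000.00 = $76,650.00
Interest: $730,000.00 × ((1 + 0.0003)^158 − 1) = $730,000.00 × 0.04853389… = $35,429.7383…
Total = $730,000.00 + $76,650.0000 + $35,429.7383… = $842,079.74

$842,079.74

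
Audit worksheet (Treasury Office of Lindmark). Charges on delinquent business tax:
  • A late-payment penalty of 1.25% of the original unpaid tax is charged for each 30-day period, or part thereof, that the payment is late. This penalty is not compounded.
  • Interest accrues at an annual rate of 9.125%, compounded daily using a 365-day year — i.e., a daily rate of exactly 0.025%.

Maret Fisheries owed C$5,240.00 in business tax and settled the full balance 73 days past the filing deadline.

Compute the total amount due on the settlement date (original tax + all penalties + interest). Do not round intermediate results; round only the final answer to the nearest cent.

C$5,533.00

Penalty periods: ⌈73/30⌉ = 3; penalty = 3 × 1.25% × C$5,240.00 = C$196.50
Interest: C$5,240.00 × ((1 + 0.00025)^73 − 1) = C$5,240.00 × 0.01841523… = C$96.4958…
Total = C$5,240.00 + C$196.5000 + C$96.4958… = C$5,533.00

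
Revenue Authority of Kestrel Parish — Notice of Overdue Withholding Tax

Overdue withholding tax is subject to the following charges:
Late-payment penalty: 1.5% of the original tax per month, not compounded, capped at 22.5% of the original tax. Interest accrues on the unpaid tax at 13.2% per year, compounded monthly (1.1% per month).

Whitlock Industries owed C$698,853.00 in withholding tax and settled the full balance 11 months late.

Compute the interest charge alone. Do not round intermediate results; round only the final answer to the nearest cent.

Interest: C$698,853.00 × ((1 + 0.011)^11 − 1) = C$698,853.00 × 0.1278795… = C$89,368.9874…

C$89,368.99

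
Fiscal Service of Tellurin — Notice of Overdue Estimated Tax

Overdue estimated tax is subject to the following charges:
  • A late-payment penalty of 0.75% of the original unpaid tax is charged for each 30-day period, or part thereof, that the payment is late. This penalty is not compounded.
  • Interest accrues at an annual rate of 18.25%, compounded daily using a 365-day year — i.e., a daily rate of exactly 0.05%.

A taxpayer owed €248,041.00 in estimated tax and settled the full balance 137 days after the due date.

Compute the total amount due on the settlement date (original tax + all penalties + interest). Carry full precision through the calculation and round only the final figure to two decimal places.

€274,924.25

Penalty periods: ⌈137/30⌉ = 5; penalty = 5 × 0.75% × €248,041.00 = €9,301.54…
Interest: €248,041.00 × ((1 + 0.0005)^137 − 1) = €248,041.00 × 0.07088229… = €17,581.7146…
Total = €248,041.00 + €9,301.5375 + €17,581.7146… = €274,924.25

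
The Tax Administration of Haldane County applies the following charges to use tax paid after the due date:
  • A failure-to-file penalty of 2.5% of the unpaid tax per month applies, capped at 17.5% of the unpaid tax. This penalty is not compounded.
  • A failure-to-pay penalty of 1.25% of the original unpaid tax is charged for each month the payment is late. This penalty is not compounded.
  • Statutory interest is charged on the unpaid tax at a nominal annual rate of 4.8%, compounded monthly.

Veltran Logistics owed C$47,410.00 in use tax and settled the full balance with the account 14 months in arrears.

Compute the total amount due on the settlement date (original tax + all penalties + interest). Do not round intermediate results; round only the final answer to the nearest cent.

C$66,728.61

Failure-to-file: 14 × 2.5% × C$47,410.00 = C$16,593.50, capped at 17.5% × C$47,410.00 = C$8,296.75
Failure-to-pay penalty = 1.25% × C$47,410.00 × 14 mo = C$8,296.75
Interest (4.8%/yr ÷ 12 = 0.4%/month): C$47,410.00 × ((1 + 0.004)^14 − 1) = C$2,725.1057…
Total = C$47,410.00 + C$16,593.5000 + C$2,725.1057… = C$66,728.61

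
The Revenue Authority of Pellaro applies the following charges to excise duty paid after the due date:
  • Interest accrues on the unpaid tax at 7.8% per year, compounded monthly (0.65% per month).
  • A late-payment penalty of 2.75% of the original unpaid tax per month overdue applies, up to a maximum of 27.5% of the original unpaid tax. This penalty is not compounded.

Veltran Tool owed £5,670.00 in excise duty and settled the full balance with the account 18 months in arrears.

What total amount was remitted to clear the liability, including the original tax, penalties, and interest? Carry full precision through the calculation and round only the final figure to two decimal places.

Penalty (uncapped): 18 × 2.75% × £5,670.00 = £2,806.65; cap = 27.5% × £5,670.00 = £1,559.25 → penalty = £1,559.25
Interest: £5,670.00 × ((1 + 0.0065)^18 − 1) = £5,670.00 × 0.1236939… = £701.3445…
Total = £5,670.00 + £1,559.2500 + £701.3445… = £7,930.59

£7,930.59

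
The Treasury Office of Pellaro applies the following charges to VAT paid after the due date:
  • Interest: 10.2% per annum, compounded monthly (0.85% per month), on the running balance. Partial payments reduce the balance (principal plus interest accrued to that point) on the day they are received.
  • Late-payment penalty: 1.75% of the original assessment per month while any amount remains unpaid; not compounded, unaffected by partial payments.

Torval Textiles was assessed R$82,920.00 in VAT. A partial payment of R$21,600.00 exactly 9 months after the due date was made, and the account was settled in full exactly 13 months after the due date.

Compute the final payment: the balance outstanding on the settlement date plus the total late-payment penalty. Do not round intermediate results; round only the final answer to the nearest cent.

R$89,085.32

Balance at month 9: R$82,920.0000 × (1 + 0.0085)^9 = R$89,483.3875…
After R$21,600.00 payment: R$89,483.3875… − R$21,600.00 = R$67,883.3875…
Balance at month 13: R$67,883.3875… × (1 + 0.0085)^4 = R$70,221.0172…
Penalty: 13 × 1.75% × R$82,920.00 = R$18,864.30
Final settlement = outstanding balance + penalty = R$70,221.0172… + R$18,864.30 = R$89,085.32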